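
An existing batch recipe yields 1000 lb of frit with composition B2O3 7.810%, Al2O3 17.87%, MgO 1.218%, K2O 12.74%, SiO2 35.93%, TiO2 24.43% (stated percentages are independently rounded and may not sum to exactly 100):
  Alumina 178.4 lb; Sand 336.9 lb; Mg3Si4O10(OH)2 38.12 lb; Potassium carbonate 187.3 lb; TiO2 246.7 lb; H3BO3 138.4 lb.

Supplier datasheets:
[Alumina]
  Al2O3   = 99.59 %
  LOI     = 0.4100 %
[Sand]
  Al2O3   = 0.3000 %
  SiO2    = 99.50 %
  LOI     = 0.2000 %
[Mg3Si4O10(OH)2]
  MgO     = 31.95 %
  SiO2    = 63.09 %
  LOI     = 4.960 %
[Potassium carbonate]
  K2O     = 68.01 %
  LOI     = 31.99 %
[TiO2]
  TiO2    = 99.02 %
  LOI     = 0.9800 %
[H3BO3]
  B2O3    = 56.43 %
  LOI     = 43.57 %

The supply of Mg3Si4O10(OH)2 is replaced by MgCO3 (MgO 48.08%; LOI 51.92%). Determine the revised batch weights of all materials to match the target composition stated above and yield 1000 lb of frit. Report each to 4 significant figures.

Revised batch per 1000 lb frit:
  Alumina: 178.3 lb
  Sand: 361.1 lb
  MgCO3: 25.33 lb
  Potassium carbonate: 187.3 lb
  TiO2: 246.7 lb
  H3BO3: 138.4 lb
Total batch = 1137 lb; LOI loss = 137.2 lb

The intermediate values are displayed rounded to four significant figures as written — the whole derivation holds full precision from start to finish. A single rounding produces each reported result — the derived quantities (net glass mass, totals, ignition loss, the yield, the six compositions) are carried at exact precision from the batch weights at 1000 lb of glass, precisely as stated by either problem or answer.
Target masses of each oxide per 1000 lb frit:
  B2O3: 7.810% × 1000 = 78.10 lb
  Al2O3: 17.87% × 1000 = 178.7 lb
  MgO: 1.218% × 1000 = 12.18 lb
  K2O: 12.74% × 1000 = 127.4 lb
  SiO2: 35.93% × 1000 = 359.3 lb
  TiO2: 24.43% × 1000 = 244.3 lb
Checking each oxide sum on the weights just shown, for the quoted basis mass (summed amounts equal target values up to rounding of the answer):
  B2O3: 138.4·0.5643 = 78.10 lb (target 78.10 lb)
  Al2O3: 178.3·0.9959 + 361.1·0.003000 = 178.7 lb (target 178.7 lb)
  MgO: 25.33·0.4808 = 12.18 lb (target 12.18 lb)
  K2O: 187.3·0.6801 = 127.4 lb (target 127.4 lb)
  SiO2: 361.1·0.9950 = 359.3 lb (target 359.3 lb)
  TiO2: 246.7·0.9902 = 244.3 lb (target 244.3 lb)
The glass-mass cross-check: batch Σ − ignition loss = 999.9 lb (summing oxide targets gives 1000 lb; basis as stated: 1000 lb — gaps are rounding artifacts).
Batch total: Σ batch = 1137 lb; Σ batch·LOI gives LOI loss = 137.2 lb; glass ÷ batch gives a yield of 87.93%.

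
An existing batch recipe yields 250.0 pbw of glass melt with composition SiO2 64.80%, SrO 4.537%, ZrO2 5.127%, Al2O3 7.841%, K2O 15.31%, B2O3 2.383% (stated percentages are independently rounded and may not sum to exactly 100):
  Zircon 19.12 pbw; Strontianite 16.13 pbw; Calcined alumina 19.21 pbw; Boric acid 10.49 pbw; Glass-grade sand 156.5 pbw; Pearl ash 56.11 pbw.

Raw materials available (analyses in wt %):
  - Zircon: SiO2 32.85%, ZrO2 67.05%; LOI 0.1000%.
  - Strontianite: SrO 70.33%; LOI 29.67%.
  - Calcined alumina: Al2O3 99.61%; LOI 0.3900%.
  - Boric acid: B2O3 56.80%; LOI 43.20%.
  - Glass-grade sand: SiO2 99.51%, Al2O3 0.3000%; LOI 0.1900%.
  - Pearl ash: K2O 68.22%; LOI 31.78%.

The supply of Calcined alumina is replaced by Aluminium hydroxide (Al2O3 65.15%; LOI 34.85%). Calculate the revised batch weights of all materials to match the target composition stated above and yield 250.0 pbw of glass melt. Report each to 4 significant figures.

The whole derivation keeps exact precision through the solve. Values along the way are displayed (rounded to 4 significant digits) in the working. A single rounding finalizes every reported value; the derived quantities (the yield, the six compositions, LOI, net glass mass, totals) are rebuilt in full precision using the weight values for 250.0 pbw of glass as they appear in the question or the answer.
Oxide mass targets, per 250.0 pbw glass melt:
  SiO2: 64.80% × 250.0 = 162.0 pbw
  SrO: 4.537% × 250.0 = 11.34 pbw
  ZrO2: 5.127% × 250.0 = 12.82 pbw
  Al2O3: 7.841% × 250.0 = 19.60 pbw
  K2O: 15.31% × 250.0 = 38.28 pbw
  B2O3: 2.383% × 250.0 = 5.958 pbw
Mass-balance tally per oxide given the weights on record, for the quoted basis mass (target by target, the sums agree inside rounding margins):
  SiO2: 19.12·0.3285 + 156.5·0.9951 = 162.0 pbw (target 162.0 pbw)
  SrO: 16.13·0.7033 = 11.34 pbw (target 11.34 pbw)
  ZrO2: 19.12·0.6705 = 12.82 pbw (target 12.82 pbw)
  Al2O3: 29.37·0.6515 + 156.5·0.003000 = 19.60 pbw (target 19.60 pbw)
  K2O: 56.11·0.6822 = 38.28 pbw (target 38.28 pbw)
  B2O3: 10.49·0.5680 = 5.958 pbw (target 5.958 pbw)
Mass balance on the glass: batch total minus LOI = 250.0 pbw (oxide target masses add up to 250.0 pbw; versus the stated basis of 250.0 pbw — differing by rounding only).
Total batch = Σ batch = 287.7 pbw; loss to ignition Σ batch·LOI = 37.70 pbw; the yield ratio, glass ÷ batch: 86.90%.

Revised batch per 250.0 pbw glass melt:
  Zircon: 19.12 pbw
  Strontianite: 16.13 pbw
  Aluminium hydroxide: 29.37 pbw
  Boric acid: 10.49 pbw
  Glass-grade sand: 156.5 pbw
  Pearl ash: 56.11 pbw
Total batch = 287.7 pbw; LOI loss = 37.70 pbw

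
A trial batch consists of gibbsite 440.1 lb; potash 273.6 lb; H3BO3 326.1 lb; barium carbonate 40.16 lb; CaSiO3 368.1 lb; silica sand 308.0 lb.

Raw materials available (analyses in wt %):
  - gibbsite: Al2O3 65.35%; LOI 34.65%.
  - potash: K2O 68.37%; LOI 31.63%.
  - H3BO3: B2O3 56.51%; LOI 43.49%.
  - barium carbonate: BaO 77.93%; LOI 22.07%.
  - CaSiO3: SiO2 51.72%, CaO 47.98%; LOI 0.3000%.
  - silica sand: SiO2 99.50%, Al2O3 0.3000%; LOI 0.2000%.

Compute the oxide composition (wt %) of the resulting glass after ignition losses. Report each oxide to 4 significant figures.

All arithmetic maintains full precision through the solve — the intermediate values appear with 4-significant-figure rounding as written; every reported figure takes just one rounding. All derived quantities are computed in full float precision (LOI, six oxide percentages, net glass mass, totals, the yield) from the weighed amounts for 1365 lb of glass as written in problem or answer.
Per-oxide mass from batch:
  SiO2: 368.1·0.5172 + 308.0·0.9950 = 496.8 lb
  BaO: 40.16·0.7793 = 31.30 lb
  Al2O3: 440.1·0.6535 + 308.0·0.003000 = 288.5 lb
  B2O3: 326.1·0.5651 = 184.3 lb
  CaO: 368.1·0.4798 = 176.6 lb
  K2O: 273.6·0.6837 = 187.1 lb
LOI: 440.1·0.3465 + 273.6·0.3163 + 326.1·0.4349 + 40.16·0.2207 + 368.1·0.003000 + 308.0·0.002000 = 391.4 lb
Glass mass = batch − LOI = 1756 − 391.4 = 1365 lb (consistent with Σ oxide mass)
percent by weight: oxide/glass ×100

Glass mass = 1365 lb (batch 1756 − LOI 391.4).
Composition: SiO2 36.41%, BaO 2.293%, Al2O3 21.14%, B2O3 13.50%, CaO 12.94%, K2O 13.71%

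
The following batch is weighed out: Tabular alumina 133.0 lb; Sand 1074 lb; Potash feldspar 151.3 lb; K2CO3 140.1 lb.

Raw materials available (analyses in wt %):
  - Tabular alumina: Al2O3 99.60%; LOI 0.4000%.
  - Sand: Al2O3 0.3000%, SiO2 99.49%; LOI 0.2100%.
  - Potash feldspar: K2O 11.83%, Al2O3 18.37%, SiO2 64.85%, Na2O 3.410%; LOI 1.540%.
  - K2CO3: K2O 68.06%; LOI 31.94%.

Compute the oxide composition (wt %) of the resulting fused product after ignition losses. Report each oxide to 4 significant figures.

In-progress results are shown (rounded to four significant figures) across the worked steps; the working math runs at full precision at every stage; every reported value is rounded a single time; the derived quantities are computed at full precision (the four compositions, glass mass, ignition loss, yield, totals) from the batch weights on 1449 lb of glass as quoted within question or answer.
Delivered oxide masses:
  K2O: 151.3·0.1183 + 140.1·0.6806 = 113.3 lb
  Al2O3: 133.0·0.9960 + 1074·0.003000 + 151.3·0.1837 = 163.5 lb
  SiO2: 1074·0.9949 + 151.3·0.6485 = 1167 lb
  Na2O: 151.3·0.03410 = 5.159 lb
LOI: 133.0·0.004000 + 1074·0.002100 + 151.3·0.01540 + 140.1·0.3194 = 49.87 lb
batch − LOI leaves glass = 1498 − 49.87 = 1449 lb (= the summed oxide contributions)
each oxide over glass, ×100, is wt %

Glass mass = 1449 lb (batch 1498 − LOI 49.87).
Composition: K2O 7.818%, Al2O3 11.29%, SiO2 80.54%, Na2O 0.3562%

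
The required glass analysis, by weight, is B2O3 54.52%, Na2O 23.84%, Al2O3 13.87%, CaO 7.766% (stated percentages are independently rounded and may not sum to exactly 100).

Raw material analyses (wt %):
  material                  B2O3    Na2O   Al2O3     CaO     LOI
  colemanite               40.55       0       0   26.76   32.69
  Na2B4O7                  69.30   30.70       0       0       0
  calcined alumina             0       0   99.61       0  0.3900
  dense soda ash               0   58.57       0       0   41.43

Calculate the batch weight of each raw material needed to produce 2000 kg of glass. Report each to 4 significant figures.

All internal work runs at full precision from start to finish — mid-chain values are displayed rounded to 4 significant figures on the page; each reported result takes just one rounding — all derived quantities are carried in exact precision (the totals, the yield, four oxide percentages, net glass mass, LOI) from the weighed amounts for 2000 kg of glass precisely as stated by either problem or answer.
Oxide-by-oxide targets in 2000 kg glass:
  B2O3: 54.52% × 2000 = 1090 kg
  Na2O: 23.84% × 2000 = 476.8 kg
  Al2O3: 13.87% × 2000 = 277.4 kg
  CaO: 7.766% × 2000 = 155.3 kg
Sums-versus-targets review given the weights on record, under the basis named above (target by target, the sums agree modulo rounding of the values):
  B2O3: 580.4·0.4055 + 1234·0.6930 = 1091 kg (target 1090 kg)
  Na2O: 1234·0.3070 + 167.3·0.5857 = 476.8 kg (target 476.8 kg)
  Al2O3: 278.5·0.9961 = 277.4 kg (target 277.4 kg)
  CaO: 580.4·0.2676 = 155.3 kg (target 155.3 kg)
Mass balance on the glass: batch total minus LOI = 2000 kg (per-oxide target masses sum to 2000 kg; with the basis standing at 2000 kg — differing by rounding only).
Adding the batch up: Σ batch = 2260 kg; the LOI term Σ batch·LOI equals 260.1 kg; yield: glass divided by total = 88.49%.

Batch per 2000 kg glass:
  colemanite: 580.4 kg
  Na2B4O7: 1234 kg
  calcined alumina: 278.5 kg
  dense soda ash: 167.3 kg
Total batch = 2260 kg; LOI loss = 260.1 kg; yield = 88.49%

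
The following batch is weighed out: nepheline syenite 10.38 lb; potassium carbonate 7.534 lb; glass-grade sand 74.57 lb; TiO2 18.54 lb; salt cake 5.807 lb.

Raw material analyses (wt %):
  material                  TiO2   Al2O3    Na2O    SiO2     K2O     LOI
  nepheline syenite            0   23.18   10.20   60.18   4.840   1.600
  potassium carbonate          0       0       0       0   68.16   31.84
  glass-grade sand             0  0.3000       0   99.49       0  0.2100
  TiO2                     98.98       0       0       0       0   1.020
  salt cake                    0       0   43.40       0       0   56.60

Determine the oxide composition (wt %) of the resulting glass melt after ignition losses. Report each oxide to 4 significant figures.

The whole derivation holds exact precision throughout — mid-chain values are displayed with 4-significant-figure rounding between the steps — every reported result is rounded once only — derived quantities are recomputed from the batch weights on 110.6 lb of glass at full float precision (ignition loss, the totals, yield, five oxide percentages, glass mass) as quoted within either problem or answer.
What the batch supplies per oxide:
  TiO2: 18.54·0.9898 = 18.35 lb
  Al2O3: 10.38·0.2318 + 74.57·0.003000 = 2.630 lb
  Na2O: 10.38·0.1020 + 5.807·0.4340 = 3.579 lb
  SiO2: 10.38·0.6018 + 74.57·0.9949 = 80.44 lb
  K2O: 10.38·0.04840 + 7.534·0.6816 = 5.638 lb
LOI: 10.38·0.01600 + 7.534·0.3184 + 74.57·0.002100 + 18.54·0.01020 + 5.807·0.5660 = 6.197 lb
Resulting glass, batch − LOI: 116.8 − 6.197 = 110.6 lb (consistent with Σ oxide mass)
percent share: oxide ÷ glass, ×100

Glass mass = 110.6 lb (batch 116.8 − LOI 6.197).
Composition: TiO2 16.59%, Al2O3 2.377%, Na2O 3.235%, SiO2 72.71%, K2O 5.096%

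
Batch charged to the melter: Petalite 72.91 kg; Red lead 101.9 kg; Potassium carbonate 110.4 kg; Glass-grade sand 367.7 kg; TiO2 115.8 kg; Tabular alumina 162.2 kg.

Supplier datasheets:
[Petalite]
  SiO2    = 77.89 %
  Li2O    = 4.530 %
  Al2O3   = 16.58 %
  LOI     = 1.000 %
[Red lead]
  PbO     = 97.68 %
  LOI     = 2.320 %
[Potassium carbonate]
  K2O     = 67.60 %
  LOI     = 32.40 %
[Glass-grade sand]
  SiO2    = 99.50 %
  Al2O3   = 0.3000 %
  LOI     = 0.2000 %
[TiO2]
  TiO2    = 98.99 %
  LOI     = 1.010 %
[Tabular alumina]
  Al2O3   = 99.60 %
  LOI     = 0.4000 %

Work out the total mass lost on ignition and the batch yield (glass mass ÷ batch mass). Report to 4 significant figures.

The whole derivation keeps full float precision throughout; mid-chain values appear, with 4-significant-figure rounding, within the worked lines — each reported figure is rounded exactly once — the derived quantities (six oxide percentages, LOI, yield, glass mass, totals) are recomputed at full precision using the weight values for 889.5 kg of glass as set out in question or answer.
Each material's LOI contribution:
  Petalite: 72.91 × 0.01000 = 0.7291 kg
  Red lead: 101.9 × 0.02320 = 2.364 kg
  Potassium carbonate: 110.4 × 0.3240 = 35.77 kg
  Glass-grade sand: 367.7 × 0.002000 = 0.7354 kg
  TiO2: 115.8 × 0.01010 = 1.170 kg
  Tabular alumina: 162.2 × 0.004000 = 0.6488 kg
Total LOI = 41.42 kg
Glass = batch − LOI = 930.9 − 41.42 = 889.5 kg

LOI loss = 41.42 kg; glass = 889.5 kg; yield = 95.55%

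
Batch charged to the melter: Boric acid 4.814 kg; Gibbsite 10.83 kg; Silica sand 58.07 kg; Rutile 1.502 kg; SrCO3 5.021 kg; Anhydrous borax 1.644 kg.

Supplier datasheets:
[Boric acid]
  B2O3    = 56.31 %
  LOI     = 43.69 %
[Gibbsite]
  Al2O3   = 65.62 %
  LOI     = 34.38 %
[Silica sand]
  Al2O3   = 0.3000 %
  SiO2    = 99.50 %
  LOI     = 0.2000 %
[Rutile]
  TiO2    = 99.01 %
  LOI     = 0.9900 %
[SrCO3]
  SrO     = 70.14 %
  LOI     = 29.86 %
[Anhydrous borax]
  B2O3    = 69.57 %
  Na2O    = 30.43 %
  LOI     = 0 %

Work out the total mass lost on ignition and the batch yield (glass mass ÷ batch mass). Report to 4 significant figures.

LOI loss = 7.457 kg; glass = 74.42 kg; yield = 90.89%

In-progress results are shown rounded to four significant figures alongside each step. The working math keeps full precision in all steps. Exactly one rounding is applied to each reported result — derived quantities, including yield, glass mass, ignition loss, the six compositions, totals, are computed from the batch weights for 74.42 kg of glass in full precision exactly as shown in the question or the answer.
Per-material ignition loss:
  Boric acid: 4.814 × 0.4369 = 2.103 kg
  Gibbsite: 10.83 × 0.3438 = 3.723 kg
  Silica sand: 58.07 × 0.002000 = 0.1161 kg
  Rutile: 1.502 × 0.009900 = 0.01487 kg
  SrCO3: 5.021 × 0.2986 = 1.499 kg
  Anhydrous borax: 1.644 × 0 = 0 kg
Total LOI = 7.457 kg
Glass = batch − LOI = 81.88 − 7.457 = 74.42 kg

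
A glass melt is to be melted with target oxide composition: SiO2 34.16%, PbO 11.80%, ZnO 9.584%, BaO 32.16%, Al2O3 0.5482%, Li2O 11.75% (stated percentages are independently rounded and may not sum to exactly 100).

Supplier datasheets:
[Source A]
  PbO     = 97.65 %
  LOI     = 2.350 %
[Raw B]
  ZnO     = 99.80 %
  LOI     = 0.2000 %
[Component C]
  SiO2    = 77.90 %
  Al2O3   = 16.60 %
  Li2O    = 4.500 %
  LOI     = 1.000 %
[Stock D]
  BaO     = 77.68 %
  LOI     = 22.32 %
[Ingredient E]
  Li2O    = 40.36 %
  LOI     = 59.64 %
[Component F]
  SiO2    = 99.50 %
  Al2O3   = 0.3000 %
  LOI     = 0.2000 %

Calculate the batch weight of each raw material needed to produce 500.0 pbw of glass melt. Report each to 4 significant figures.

Batch per 500.0 pbw glass melt:
  Source A: 60.42 pbw
  Raw B: 48.02 pbw
  Component C: 13.60 pbw
  Stock D: 207.0 pbw
  Ingredient E: 144.0 pbw
  Component F: 161.0 pbw
Total batch = 634.0 pbw; LOI loss = 134.1 pbw; yield = 78.86%

The whole derivation holds full float precision through the solve — intermediates appear with 4-significant-figure rounding across the worked steps — every reported number takes a single rounding. Derived quantities, including the yield, totals, net glass mass, the six compositions, ignition loss, are carried starting from the weights per 500.0 pbw of glass in full precision, as quoted within the problem or answer text.
Target masses of each oxide per 500.0 pbw glass melt:
  SiO2: 34.16% × 500.0 = 170.8 pbw
  PbO: 11.80% × 500.0 = 59.00 pbw
  ZnO: 9.584% × 500.0 = 47.92 pbw
  BaO: 32.16% × 500.0 = 160.8 pbw
  Al2O3: 0.5482% × 500.0 = 2.741 pbw
  Li2O: 11.75% × 500.0 = 58.75 pbw
Oxide-by-oxide audit per the reported batch figures, against the basis in use (target by target, the sums agree within answer rounding):
  SiO2: 13.60·0.7790 + 161.0·0.9950 = 170.8 pbw (target 170.8 pbw)
  PbO: 60.42·0.9765 = 59.00 pbw (target 59.00 pbw)
  ZnO: 48.02·0.9980 = 47.92 pbw (target 47.92 pbw)
  BaO: 207.0·0.7768 = 160.8 pbw (target 160.8 pbw)
  Al2O3: 13.60·0.1660 + 161.0·0.003000 = 2.741 pbw (target 2.741 pbw)
  Li2O: 13.60·0.04500 + 144.0·0.4036 = 58.73 pbw (target 58.75 pbw)
Consistency of the glass mass: net batch after ignition = 500.0 pbw (the Σ of target masses is 500.0 pbw; stated basis 500.0 pbw — any gap is answer rounding).
Total batch = Σ batch = 634.0 pbw; the LOI term Σ batch·LOI equals 134.1 pbw; yield, glass over the total, = 78.86%.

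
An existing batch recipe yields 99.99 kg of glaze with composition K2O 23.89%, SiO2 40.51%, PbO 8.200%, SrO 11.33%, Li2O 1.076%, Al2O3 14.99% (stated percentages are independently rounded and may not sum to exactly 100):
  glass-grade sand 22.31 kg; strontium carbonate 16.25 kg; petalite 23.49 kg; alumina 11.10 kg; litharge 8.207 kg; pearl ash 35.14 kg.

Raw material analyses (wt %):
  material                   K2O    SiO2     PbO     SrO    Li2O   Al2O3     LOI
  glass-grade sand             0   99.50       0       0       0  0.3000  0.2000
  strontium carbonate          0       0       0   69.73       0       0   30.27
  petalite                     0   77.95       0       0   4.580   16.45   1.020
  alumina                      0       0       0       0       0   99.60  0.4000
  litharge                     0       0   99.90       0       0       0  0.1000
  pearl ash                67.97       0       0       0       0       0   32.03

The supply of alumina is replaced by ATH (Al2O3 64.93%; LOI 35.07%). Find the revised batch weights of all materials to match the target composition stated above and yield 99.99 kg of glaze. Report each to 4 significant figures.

Revised batch per 99.99 kg glaze:
  glass-grade sand: 22.31 kg
  strontium carbonate: 16.25 kg
  petalite: 23.49 kg
  ATH: 17.03 kg
  litharge: 8.207 kg
  pearl ash: 35.14 kg
Total batch = 122.4 kg; LOI loss = 22.44 kg

Intermediates are printed, rounded to 4 significant digits, in the printout; each numeric step runs at exact precision from start to finish — a single rounding produces each reported number — derived quantities, including net glass mass, ignition loss, totals, the six compositions, yield, are computed from the batch weights per 99.99 kg of glass at full float precision, as they appear in either problem or answer.
Target oxide masses per 99.99 kg glaze:
  K2O: 23.89% × 99.99 = 23.89 kg
  SiO2: 40.51% × 99.99 = 40.51 kg
  PbO: 8.200% × 99.99 = 8.199 kg
  SrO: 11.33% × 99.99 = 11.33 kg
  Li2O: 1.076% × 99.99 = 1.076 kg
  Al2O3: 14.99% × 99.99 = 14.99 kg
Mass-balance tally per oxide applying the batch weights above, for the quoted basis mass (oxide sums agree with the targets modulo rounding of the values):
  K2O: 35.14·0.6797 = 23.88 kg (target 23.89 kg)
  SiO2: 22.31·0.9950 + 23.49·0.7795 = 40.51 kg (target 40.51 kg)
  PbO: 8.207·0.9990 = 8.199 kg (target 8.199 kg)
  SrO: 16.25·0.6973 = 11.33 kg (target 11.33 kg)
  Li2O: 23.49·0.04580 = 1.076 kg (target 1.076 kg)
  Al2O3: 22.31·0.003000 + 23.49·0.1645 + 17.03·0.6493 = 14.99 kg (target 14.99 kg)
The glass-mass cross-check: the batch minus its LOI: 99.99 kg (the Σ of target masses is 99.99 kg; against the stated basis, 99.99 kg — differing by rounding only).
Summing the batch: Σ batch = 122.4 kg; the LOI term Σ batch·LOI equals 22.44 kg; yield = glass ÷ total batch = 81.67%.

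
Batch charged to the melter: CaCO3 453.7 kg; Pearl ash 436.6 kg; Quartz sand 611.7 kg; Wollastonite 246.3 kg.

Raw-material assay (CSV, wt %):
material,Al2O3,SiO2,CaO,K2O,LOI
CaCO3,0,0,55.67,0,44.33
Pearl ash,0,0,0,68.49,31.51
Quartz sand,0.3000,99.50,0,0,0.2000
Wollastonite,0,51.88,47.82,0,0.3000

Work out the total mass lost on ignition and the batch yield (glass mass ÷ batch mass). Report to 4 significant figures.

The working math holds full float precision in all steps — values along the way are shown, with 4-significant-figure rounding, on the page — every reported result carries a single rounding; all derived quantities, including the yield, ignition loss, the totals, glass mass, the four compositions, are carried from the batch weights for 1408 kg of glass in full float precision precisely as stated by problem or answer.
Each material's LOI contribution:
  CaCO3: 453.7 × 0.4433 = 201.1 kg
  Pearl ash: 436.6 × 0.3151 = 137.6 kg
  Quartz sand: 611.7 × 0.002000 = 1.223 kg
  Wollastonite: 246.3 × 0.003000 = 0.7389 kg
Total LOI = 340.7 kg
Glass = batch − LOI = 1748 − 340.7 = 1408 kg

LOI loss = 340.7 kg; glass = 1408 kg; yield = 80.51%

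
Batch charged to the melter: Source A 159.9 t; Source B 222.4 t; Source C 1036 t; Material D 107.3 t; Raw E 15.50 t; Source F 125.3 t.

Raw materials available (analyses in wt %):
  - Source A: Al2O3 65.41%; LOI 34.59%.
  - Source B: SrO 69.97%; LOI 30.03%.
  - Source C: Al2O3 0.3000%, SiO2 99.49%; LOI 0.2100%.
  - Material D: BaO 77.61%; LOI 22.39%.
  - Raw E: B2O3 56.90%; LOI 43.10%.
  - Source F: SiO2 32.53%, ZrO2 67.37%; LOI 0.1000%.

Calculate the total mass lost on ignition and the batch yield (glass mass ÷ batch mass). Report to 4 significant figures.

LOI loss = 155.1 t; glass = 1511 t; yield = 90.69%

The intermediate values are shown, rounded to four significant figures, alongside each step — each numeric step runs at exact precision from start to finish — every reported figure carries a single rounding; derived quantities (the six compositions, glass mass, LOI, yield, totals) are rebuilt from the weighed amounts for 1511 t of glass in full precision, as set out in the problem or answer text.
LOI of each material in turn:
  Source A: 159.9 × 0.3459 = 55.31 t
  Source B: 222.4 × 0.3003 = 66.79 t
  Source C: 1036 × 0.002100 = 2.176 t
  Material D: 107.3 × 0.2239 = 24.02 t
  Raw E: 15.50 × 0.4310 = 6.681 t
  Source F: 125.3 × 0.001000 = 0.1253 t
Total LOI = 155.1 t
Glass = batch − LOI = 1666 − 155.1 = 1511 t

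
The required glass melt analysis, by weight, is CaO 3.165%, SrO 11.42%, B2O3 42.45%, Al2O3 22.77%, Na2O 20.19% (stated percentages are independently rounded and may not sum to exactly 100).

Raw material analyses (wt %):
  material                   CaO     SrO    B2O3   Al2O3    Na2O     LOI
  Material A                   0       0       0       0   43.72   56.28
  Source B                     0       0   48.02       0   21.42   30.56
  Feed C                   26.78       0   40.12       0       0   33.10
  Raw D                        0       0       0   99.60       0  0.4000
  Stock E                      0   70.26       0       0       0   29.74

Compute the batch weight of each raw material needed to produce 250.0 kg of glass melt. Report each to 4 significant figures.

Rounding to 4 significant digits extends to every mid-chain value as shown. Each numeric step maintains full precision throughout — a single rounding yields every reported number; derived quantities, including glass mass, totals, LOI, the five compositions, the yield, are recomputed from the batch weights on 250.0 kg of glass at full float precision, as they appear in either problem or answer.
Oxide-by-oxide targets in 250.0 kg glass melt:
  CaO: 3.165% × 250.0 = 7.912 kg
  SrO: 11.42% × 250.0 = 28.55 kg
  B2O3: 42.45% × 250.0 = 106.1 kg
  Al2O3: 22.77% × 250.0 = 56.92 kg
  Na2O: 20.19% × 250.0 = 50.48 kg
Verifying the oxide balance working from each reported weight, relative to the basis at hand (oxide sums agree with the targets within answer rounding):
  CaO: 29.55·0.2678 = 7.913 kg (target 7.912 kg)
  SrO: 40.63·0.7026 = 28.55 kg (target 28.55 kg)
  B2O3: 196.3·0.4802 + 29.55·0.4012 = 106.1 kg (target 106.1 kg)
  Al2O3: 57.15·0.9960 = 56.92 kg (target 56.92 kg)
  Na2O: 19.27·0.4372 + 196.3·0.2142 = 50.47 kg (target 50.48 kg)
Glass-mass closure: the batch minus its LOI: 250.0 kg (targets for the oxides total 250.0 kg; stated basis 250.0 kg — gaps are rounding artifacts).
Adding the batch up: Σ batch = 342.9 kg; LOI removed, Σ of batch·LOI: 92.93 kg; yield: glass divided by total = 72.90%.

Batch per 250.0 kg glass melt:
  Material A: 19.27 kg
  Source B: 196.3 kg
  Feed C: 29.55 kg
  Raw D: 57.15 kg
  Stock E: 40.63 kg
Total batch = 342.9 kg; LOI loss = 92.93 kg; yield = 72.90%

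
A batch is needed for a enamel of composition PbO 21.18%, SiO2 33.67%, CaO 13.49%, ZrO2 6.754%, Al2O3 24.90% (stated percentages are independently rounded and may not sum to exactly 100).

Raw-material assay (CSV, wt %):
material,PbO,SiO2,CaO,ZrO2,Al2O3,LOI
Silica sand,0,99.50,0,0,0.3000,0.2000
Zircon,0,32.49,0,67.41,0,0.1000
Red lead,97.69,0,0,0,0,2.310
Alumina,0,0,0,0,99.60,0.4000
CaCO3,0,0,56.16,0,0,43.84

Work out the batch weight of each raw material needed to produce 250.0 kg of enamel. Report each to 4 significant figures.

Exact precision is carried from first step to last — the intermediate values are rounded off to 4 significant figures as shown — exactly one rounding lands on every reported number — the derived quantities are computed in full precision (LOI, five oxide percentages, glass mass, yield, the totals) from the weighed amounts at 250.0 kg of glass, as they appear in question or answer.
Target masses of each oxide per 250.0 kg enamel:
  PbO: 21.18% × 250.0 = 52.95 kg
  SiO2: 33.67% × 250.0 = 84.18 kg
  CaO: 13.49% × 250.0 = 33.72 kg
  ZrO2: 6.754% × 250.0 = 16.89 kg
  Al2O3: 24.90% × 250.0 = 62.25 kg
Oxide-by-oxide audit working from each reported weight, against the basis in use (sum by sum, the targets are met net of answer rounding effects):
  PbO: 54.20·0.9769 = 52.95 kg (target 52.95 kg)
  SiO2: 76.42·0.9950 + 25.05·0.3249 = 84.18 kg (target 84.18 kg)
  CaO: 60.05·0.5616 = 33.72 kg (target 33.72 kg)
  ZrO2: 25.05·0.6741 = 16.89 kg (target 16.89 kg)
  Al2O3: 76.42·0.003000 + 62.27·0.9960 = 62.25 kg (target 62.25 kg)
Auditing the glass mass value: Σ batch − LOI loss = 250.0 kg (oxide target masses add up to 250.0 kg; stated basis 250.0 kg — gaps are rounding artifacts).
Whole-batch sum: Σ batch = 278.0 kg; ignition loss, Σ(batch × LOI) = 28.00 kg; yield, glass over the total, = 89.93%.

Batch per 250.0 kg enamel:
  Silica sand: 76.42 kg
  Zircon: 25.05 kg
  Red lead: 54.20 kg
  Alumina: 62.27 kg
  CaCO3: 60.05 kg
Total batch = 278.0 kg; LOI loss = 28.00 kg; yield = 89.93%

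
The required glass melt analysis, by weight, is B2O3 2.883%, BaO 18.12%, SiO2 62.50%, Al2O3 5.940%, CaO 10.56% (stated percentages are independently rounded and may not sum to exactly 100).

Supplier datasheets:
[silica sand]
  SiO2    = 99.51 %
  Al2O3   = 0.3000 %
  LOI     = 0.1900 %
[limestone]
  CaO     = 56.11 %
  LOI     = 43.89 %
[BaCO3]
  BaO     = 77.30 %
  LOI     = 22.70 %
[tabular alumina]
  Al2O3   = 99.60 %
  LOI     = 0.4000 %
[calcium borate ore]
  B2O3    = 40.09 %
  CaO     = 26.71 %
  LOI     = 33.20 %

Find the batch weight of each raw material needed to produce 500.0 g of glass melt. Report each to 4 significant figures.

Intermediates are printed rounded to 4 significant digits at each printed step. The whole derivation keeps full float precision all the way through. A single rounding finalizes every reported figure. Derived quantities (ignition loss, the totals, the yield, five oxide percentages, glass mass) are recomputed in exact precision from the batch weights on 500.0 g of glass as they appear in problem or answer.
Per-oxide target masses for 500.0 g glass melt:
  B2O3: 2.883% × 500.0 = 14.42 g
  BaO: 18.12% × 500.0 = 90.60 g
  SiO2: 62.50% × 500.0 = 312.5 g
  Al2O3: 5.940% × 500.0 = 29.70 g
  CaO: 10.56% × 500.0 = 52.80 g
Balance tally, oxide-wise, from the weights as reported, on the stated basis (summed amounts equal target values given rounding of the digits):
  B2O3: 35.96·0.4009 = 14.42 g (target 14.42 g)
  BaO: 117.2·0.7730 = 90.60 g (target 90.60 g)
  SiO2: 314.0·0.9951 = 312.5 g (target 312.5 g)
  Al2O3: 314.0·0.003000 + 28.87·0.9960 = 29.70 g (target 29.70 g)
  CaO: 76.98·0.5611 + 35.96·0.2671 = 52.80 g (target 52.80 g)
Auditing the glass mass value: total charge less LOI = 500.0 g (the Σ of target masses is 500.0 g; the stated basis being 500.0 g — any gap is answer rounding).
Batch total: Σ batch = 573.0 g; ignition loss, Σ(batch × LOI) = 73.04 g; yield: glass divided by total = 87.25%.

Batch per 500.0 g glass melt:
  silica sand: 314.0 g
  limestone: 76.98 g
  BaCO3: 117.2 g
  tabular alumina: 28.87 g
  calcium borate ore: 35.96 g
Total batch = 573.0 g; LOI loss = 73.04 g; yield = 87.25%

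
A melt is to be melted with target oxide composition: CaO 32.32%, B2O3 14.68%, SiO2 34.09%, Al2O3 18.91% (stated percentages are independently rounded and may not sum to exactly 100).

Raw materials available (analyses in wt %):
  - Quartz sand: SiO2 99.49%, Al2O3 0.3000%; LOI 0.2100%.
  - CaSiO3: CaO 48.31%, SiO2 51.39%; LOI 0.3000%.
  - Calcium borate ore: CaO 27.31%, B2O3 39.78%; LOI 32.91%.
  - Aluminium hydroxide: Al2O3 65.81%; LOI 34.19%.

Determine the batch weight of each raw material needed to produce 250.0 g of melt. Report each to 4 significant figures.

Every computation holds full precision at every stage. In-progress results are printed rounded to four significant figures between the steps. Every reported figure is rounded only once; derived quantities (glass mass, LOI, yield, the four compositions, totals) are carried using the weight values on 250.0 g of glass at exact precision, as they appear in the problem or answer text.
Per-oxide target masses for 250.0 g melt:
  CaO: 32.32% × 250.0 = 80.80 g
  B2O3: 14.68% × 250.0 = 36.70 g
  SiO2: 34.09% × 250.0 = 85.22 g
  Al2O3: 18.91% × 250.0 = 47.28 g
Sums-versus-targets review working from each reported weight, for the quoted basis mass (target by target, the sums agree inside rounding margins):
  CaO: 115.1·0.4831 + 92.26·0.2731 = 80.80 g (target 80.80 g)
  B2O3: 92.26·0.3978 = 36.70 g (target 36.70 g)
  SiO2: 26.21·0.9949 + 115.1·0.5139 = 85.23 g (target 85.22 g)
  Al2O3: 26.21·0.003000 + 71.72·0.6581 = 47.28 g (target 47.28 g)
Glass-mass closure: batch Σ − ignition loss = 250.0 g (targets for the oxides total 250.0 g; with the basis standing at 250.0 g — any gap is answer rounding).
Whole-batch sum: Σ batch = 305.3 g; Σ batch·LOI gives LOI loss = 55.28 g; as yield: glass ÷ batch → 81.89%.

Batch per 250.0 g melt:
  Quartz sand: 26.21 g
  CaSiO3: 115.1 g
  Calcium borate ore: 92.26 g
  Aluminium hydroxide: 71.72 g
Total batch = 305.3 g; LOI loss = 55.28 g; yield = 81.89%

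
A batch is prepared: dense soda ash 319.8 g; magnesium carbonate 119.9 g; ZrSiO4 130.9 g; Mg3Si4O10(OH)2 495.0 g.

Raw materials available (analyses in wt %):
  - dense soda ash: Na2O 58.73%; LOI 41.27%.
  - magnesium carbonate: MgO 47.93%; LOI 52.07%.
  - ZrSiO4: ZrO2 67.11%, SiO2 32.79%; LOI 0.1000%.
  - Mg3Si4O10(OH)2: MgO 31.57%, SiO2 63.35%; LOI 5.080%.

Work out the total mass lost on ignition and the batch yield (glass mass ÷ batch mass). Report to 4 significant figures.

Intermediates are displayed rounded to four significant figures across the worked steps — each numeric step runs at full float precision at every stage; each reported figure is rounded exactly once. The derived quantities, including the four compositions, LOI, yield, net glass mass, totals, are rebuilt starting from the weights per 845.9 g of glass at full float precision, as given in question or answer.
Material-by-material LOI:
  dense soda ash: 319.8 × 0.4127 = 132.0 g
  magnesium carbonate: 119.9 × 0.5207 = 62.43 g
  ZrSiO4: 130.9 × 0.001000 = 0.1309 g
  Mg3Si4O10(OH)2: 495.0 × 0.05080 = 25.15 g
Total LOI = 219.7 g
Glass = batch − LOI = 1066 − 219.7 = 845.9 g

LOI loss = 219.7 g; glass = 845.9 g; yield = 79.38%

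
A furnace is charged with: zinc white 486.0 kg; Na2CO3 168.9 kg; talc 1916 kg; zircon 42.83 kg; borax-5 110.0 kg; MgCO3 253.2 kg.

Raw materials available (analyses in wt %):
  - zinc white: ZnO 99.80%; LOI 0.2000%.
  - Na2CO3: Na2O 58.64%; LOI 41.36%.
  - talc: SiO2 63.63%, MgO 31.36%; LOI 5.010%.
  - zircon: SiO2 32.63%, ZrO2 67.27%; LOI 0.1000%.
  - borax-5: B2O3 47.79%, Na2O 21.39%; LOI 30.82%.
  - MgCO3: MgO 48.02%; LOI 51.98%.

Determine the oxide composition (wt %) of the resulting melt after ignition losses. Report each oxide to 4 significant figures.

Glass mass = 2645 kg (batch 2977 − LOI 332.4).
Composition: SiO2 46.63%, ZnO 18.34%, B2O3 1.988%, ZrO2 1.089%, MgO 27.32%, Na2O 4.635%

In-progress results are shown rounded off to 4 significant digits within the worked lines. All internal work holds full float precision from first step to last — each reported result carries a single rounding. Derived quantities, which include glass mass, LOI, totals, yield, six oxide percentages, are computed in full float precision, as given in the problem or answer text, starting from the weights at 2645 kg of glass.
What the batch supplies per oxide:
  SiO2: 1916·0.6363 + 42.83·0.3263 = 1233 kg
  ZnO: 486.0·0.9980 = 485.0 kg
  B2O3: 110.0·0.4779 = 52.57 kg
  ZrO2: 42.83·0.6727 = 28.81 kg
  MgO: 1916·0.3136 + 253.2·0.4802 = 722.4 kg
  Na2O: 168.9·0.5864 + 110.0·0.2139 = 122.6 kg
LOI: 486.0·0.002000 + 168.9·0.4136 + 1916·0.05010 + 42.83·0.001000 + 110.0·0.3082 + 253.2·0.5198 = 332.4 kg
Resulting glass, batch − LOI: 2977 − 332.4 = 2645 kg (consistent with Σ oxide mass)
wt %: oxide over glass, times 100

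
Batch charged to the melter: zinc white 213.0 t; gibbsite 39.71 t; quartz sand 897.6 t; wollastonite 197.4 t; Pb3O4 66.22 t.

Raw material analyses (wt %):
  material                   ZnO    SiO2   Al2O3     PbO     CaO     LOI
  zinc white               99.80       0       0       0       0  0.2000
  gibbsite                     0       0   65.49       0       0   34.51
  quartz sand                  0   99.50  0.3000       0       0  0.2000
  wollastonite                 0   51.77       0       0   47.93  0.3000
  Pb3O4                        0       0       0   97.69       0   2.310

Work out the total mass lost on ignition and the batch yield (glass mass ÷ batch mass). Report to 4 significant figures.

LOI loss = 18.05 t; glass = 1396 t; yield = 98.72%

The working math holds exact precision throughout; mid-chain values appear (rounded to four significant figures) within the worked lines. Each reported figure is rounded once only — derived quantities are computed from the weighed amounts on 1396 t of glass in exact precision (yield, the totals, net glass mass, LOI, five oxide percentages), as quoted within question or answer.
LOI of each material in turn:
  zinc white: 213.0 × 0.002000 = 0.4260 t
  gibbsite: 39.71 × 0.3451 = 13.70 t
  quartz sand: 897.6 × 0.002000 = 1.795 t
  wollastonite: 197.4 × 0.003000 = 0.5922 t
  Pb3O4: 66.22 × 0.02310 = 1.530 t
Total LOI = 18.05 t
Glass = batch − LOI = 1414 − 18.05 = 1396 t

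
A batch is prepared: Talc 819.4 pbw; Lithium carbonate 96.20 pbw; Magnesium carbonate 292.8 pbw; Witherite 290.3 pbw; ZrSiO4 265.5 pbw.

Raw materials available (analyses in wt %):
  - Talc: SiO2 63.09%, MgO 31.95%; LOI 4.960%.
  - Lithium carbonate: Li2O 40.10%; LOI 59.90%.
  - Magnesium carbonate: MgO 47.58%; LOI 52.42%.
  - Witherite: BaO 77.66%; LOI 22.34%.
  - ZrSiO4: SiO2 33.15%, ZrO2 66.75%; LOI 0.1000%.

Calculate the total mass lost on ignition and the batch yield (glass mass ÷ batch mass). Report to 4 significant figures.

In-progress results appear with 4-significant-figure rounding in the working. Every computation carries exact precision at each step — every reported number undergoes a single rounding. Derived quantities are rebuilt in exact precision (five oxide percentages, ignition loss, net glass mass, yield, the totals) from the batch weights for 1447 pbw of glass, as quoted within question or answer.
Per-material ignition loss:
  Talc: 819.4 × 0.04960 = 40.64 pbw
  Lithium carbonate: 96.20 × 0.5990 = 57.62 pbw
  Magnesium carbonate: 292.8 × 0.5242 = 153.5 pbw
  Witherite: 290.3 × 0.2234 = 64.85 pbw
  ZrSiO4: 265.5 × 0.001000 = 0.2655 pbw
Total LOI = 316.9 pbw
Glass = batch − LOI = 1764 − 316.9 = 1447 pbw

LOI loss = 316.9 pbw; glass = 1447 pbw; yield = 82.04%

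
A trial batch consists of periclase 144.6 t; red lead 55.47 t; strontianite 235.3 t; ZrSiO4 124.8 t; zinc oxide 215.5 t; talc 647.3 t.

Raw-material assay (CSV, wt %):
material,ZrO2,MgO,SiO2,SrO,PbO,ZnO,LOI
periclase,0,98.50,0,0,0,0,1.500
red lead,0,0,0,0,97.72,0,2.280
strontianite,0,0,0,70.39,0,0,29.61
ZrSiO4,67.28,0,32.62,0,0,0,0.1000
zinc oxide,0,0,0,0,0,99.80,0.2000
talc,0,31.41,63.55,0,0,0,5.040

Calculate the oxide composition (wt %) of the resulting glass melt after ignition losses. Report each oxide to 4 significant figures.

Glass mass = 1317 t (batch 1423 − LOI 106.3).
Composition: ZrO2 6.377%, MgO 26.26%, SiO2 34.33%, SrO 12.58%, PbO 4.117%, ZnO 16.33%

Every computation holds full precision from start to finish; the intermediate values appear rounded to 4 significant digits in the working; each reported figure takes exactly one rounding; derived quantities (LOI, net glass mass, the yield, totals, the six compositions) are recomputed at full precision from the weighed amounts for 1317 t of glass as written in question or answer.
Per-oxide mass from batch:
  ZrO2: 124.8·0.6728 = 83.97 t
  MgO: 144.6·0.9850 + 647.3·0.3141 = 345.7 t
  SiO2: 124.8·0.3262 + 647.3·0.6355 = 452.1 t
  SrO: 235.3·0.7039 = 165.6 t
  PbO: 55.47·0.9772 = 54.21 t
  ZnO: 215.5·0.9980 = 215.1 t
LOI: 144.6·0.01500 + 55.47·0.02280 + 235.3·0.2961 + 124.8·0.001000 + 215.5·0.002000 + 647.3·0.05040 = 106.3 t
Glass mass = batch − LOI = 1423 − 106.3 = 1317 t (= the summed oxide contributions)
percent by weight: oxide/glass ×100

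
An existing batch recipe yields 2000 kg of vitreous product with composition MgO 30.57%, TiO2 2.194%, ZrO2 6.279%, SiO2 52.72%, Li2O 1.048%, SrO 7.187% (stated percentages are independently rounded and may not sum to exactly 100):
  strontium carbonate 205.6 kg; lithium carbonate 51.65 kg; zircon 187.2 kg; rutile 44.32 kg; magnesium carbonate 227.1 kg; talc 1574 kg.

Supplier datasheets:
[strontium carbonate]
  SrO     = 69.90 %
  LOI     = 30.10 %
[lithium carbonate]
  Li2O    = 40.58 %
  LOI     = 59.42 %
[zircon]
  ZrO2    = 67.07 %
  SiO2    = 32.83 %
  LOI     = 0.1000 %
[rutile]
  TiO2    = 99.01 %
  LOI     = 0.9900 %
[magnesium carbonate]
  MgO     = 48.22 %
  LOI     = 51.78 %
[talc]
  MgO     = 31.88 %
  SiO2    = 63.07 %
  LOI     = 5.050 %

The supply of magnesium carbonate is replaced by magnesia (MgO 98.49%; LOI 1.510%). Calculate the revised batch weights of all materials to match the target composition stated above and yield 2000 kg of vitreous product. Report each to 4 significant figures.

Revised batch per 2000 kg vitreous product:
  strontium carbonate: 205.6 kg
  lithium carbonate: 51.65 kg
  zircon: 187.2 kg
  rutile: 44.32 kg
  magnesia: 111.2 kg
  talc: 1574 kg
Total batch = 2174 kg; LOI loss = 174.4 kg

The intermediate values are displayed, rounded to four significant digits, alongside each step; the working math runs at full precision through every step. Exactly one rounding goes into each reported result; derived quantities are recomputed in exact precision (the totals, six oxide percentages, glass mass, yield, ignition loss) starting from the weights for 2000 kg of glass, exactly as printed in the problem or answer text.
Per-oxide target masses for 2000 kg vitreous product:
  MgO: 30.57% × 2000 = 611.4 kg
  TiO2: 2.194% × 2000 = 43.88 kg
  ZrO2: 6.279% × 2000 = 125.6 kg
  SiO2: 52.72% × 2000 = 1054 kg
  Li2O: 1.048% × 2000 = 20.96 kg
  SrO: 7.187% × 2000 = 143.7 kg
Per-oxide balance check per the reported batch figures, versus the basis set out (summed amounts equal target values once rounding is allowed for):
  MgO: 111.2·0.9849 + 1574·0.3188 = 611.3 kg (target 611.4 kg)
  TiO2: 44.32·0.9901 = 43.88 kg (target 43.88 kg)
  ZrO2: 187.2·0.6707 = 125.6 kg (target 125.6 kg)
  SiO2: 187.2·0.3283 + 1574·0.6307 = 1054 kg (target 1054 kg)
  Li2O: 51.65·0.4058 = 20.96 kg (target 20.96 kg)
  SrO: 205.6·0.6990 = 143.7 kg (target 143.7 kg)
Auditing the glass mass value: total batch − LOI = 2000 kg (summing oxide targets gives 2000 kg; stated basis 2000 kg — any gap is answer rounding).
Batch total: Σ batch = 2174 kg; ignition loss, Σ(batch × LOI) = 174.4 kg; glass ÷ batch gives a yield of 91.98%.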